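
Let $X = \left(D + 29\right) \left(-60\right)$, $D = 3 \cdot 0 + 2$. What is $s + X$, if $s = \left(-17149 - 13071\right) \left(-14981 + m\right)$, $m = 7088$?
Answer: $238524600$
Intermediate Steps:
$D = 2$ ($D = 0 + 2 = 2$)
$s = 238526460$ ($s = \left(-17149 - 13071\right) \left(-14981 + 7088\right) = \left(-30220\right) \left(-7893\right) = 238526460$)
$X = -1860$ ($X = \left(2 + 29\right) \left(-60\right) = 31 \left(-60\right) = -1860$)
$s + X = 238526460 - 1860 = 238524600$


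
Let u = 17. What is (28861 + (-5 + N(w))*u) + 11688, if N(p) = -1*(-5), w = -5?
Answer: 40549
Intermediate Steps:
N(p) = 5
(28861 + (-5 + N(w))*u) + 11688 = (28861 + (-5 + 5)*17) + 11688 = (28861 + 0*17) + 11688 = (28861 + 0) + 11688 = 28861 + 11688 = 40549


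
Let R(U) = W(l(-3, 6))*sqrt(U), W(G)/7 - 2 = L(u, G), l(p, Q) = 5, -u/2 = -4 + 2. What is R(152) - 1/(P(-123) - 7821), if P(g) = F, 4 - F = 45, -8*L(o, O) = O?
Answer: 1/7862 + 77*sqrt(38)/4 ≈ 118.67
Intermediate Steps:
u = 4 (u = -2*(-4 + 2) = -2*(-2) = 4)
L(o, O) = -O/8
W(G) = 14 - 7*G/8 (W(G) = 14 + 7*(-G/8) = 14 - 7*G/8)
F = -41 (F = 4 - 1*45 = 4 - 45 = -41)
P(g) = -41
R(U) = 77*sqrt(U)/8 (R(U) = (14 - 7/8*5)*sqrt(U) = (14 - 35/8)*sqrt(U) = 77*sqrt(U)/8)
R(152) - 1/(P(-123) - 7821) = 77*sqrt(152)/8 - 1/(-41 - 7821) = 77*(2*sqrt(38))/8 - 1/(-7862) = 77*sqrt(38)/4 - 1*(-1/7862) = 77*sqrt(38)/4 + 1/7862 = 1/7862 + 77*sqrt(38)/4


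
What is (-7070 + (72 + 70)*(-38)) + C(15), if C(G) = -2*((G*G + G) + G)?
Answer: -12976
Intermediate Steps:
C(G) = -4*G - 2*G² (C(G) = -2*((G² + G) + G) = -2*((G + G²) + G) = -2*(G² + 2*G) = -4*G - 2*G²)
(-7070 + (72 + 70)*(-38)) + C(15) = (-7070 + (72 + 70)*(-38)) - 2*15*(2 + 15) = (-7070 + 142*(-38)) - 2*15*17 = (-7070 - 5396) - 510 = -12466 - 510 = -12976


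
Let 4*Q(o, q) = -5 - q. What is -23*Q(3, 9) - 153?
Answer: -145/2 ≈ -72.500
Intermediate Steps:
Q(o, q) = -5/4 - q/4 (Q(o, q) = (-5 - q)/4 = -5/4 - q/4)
-23*Q(3, 9) - 153 = -23*(-5/4 - 1/4*9) - 153 = -23*(-5/4 - 9/4) - 153 = -23*(-7/2) - 153 = 161/2 - 153 = -145/2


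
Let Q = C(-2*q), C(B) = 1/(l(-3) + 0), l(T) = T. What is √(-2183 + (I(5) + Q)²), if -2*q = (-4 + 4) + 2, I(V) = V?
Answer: I*√19451/3 ≈ 46.489*I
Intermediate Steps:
q = -1 (q = -((-4 + 4) + 2)/2 = -(0 + 2)/2 = -½*2 = -1)
C(B) = -⅓ (C(B) = 1/(-3 + 0) = 1/(-3) = -⅓)
Q = -⅓ ≈ -0.33333
√(-2183 + (I(5) + Q)²) = √(-2183 + (5 - ⅓)²) = √(-2183 + (14/3)²) = √(-2183 + 196/9) = √(-19451/9) = I*√19451/3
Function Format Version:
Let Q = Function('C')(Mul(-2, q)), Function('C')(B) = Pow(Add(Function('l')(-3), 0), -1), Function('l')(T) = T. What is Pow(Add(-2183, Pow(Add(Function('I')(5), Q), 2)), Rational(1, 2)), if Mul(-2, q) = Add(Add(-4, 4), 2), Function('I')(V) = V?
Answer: Mul(Rational(1, 3), I, Pow(19451, Rational(1, 2))) ≈ Mul(46.489, I)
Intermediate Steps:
q = -1 (q = Mul(Rational(-1, 2), Add(Add(-4, 4), 2)) = Mul(Rational(-1, 2), Add(0, 2)) = Mul(Rational(-1, 2), 2) = -1)
Function('C')(B) = Rational(-1, 3) (Function('C')(B) = Pow(Add(-3, 0), -1) = Pow(-3, -1) = Rational(-1, 3))
Q = Rational(-1, 3) ≈ -0.33333
Pow(Add(-2183, Pow(Add(Function('I')(5), Q), 2)), Rational(1, 2)) = Pow(Add(-2183, Pow(Add(5, Rational(-1, 3)), 2)), Rational(1, 2)) = Pow(Add(-2183, Pow(Rational(14, 3), 2)), Rational(1, 2)) = Pow(Add(-2183, Rational(196, 9)), Rational(1, 2)) = Pow(Rational(-19451, 9), Rational(1, 2)) = Mul(Rational(1, 3), I, Pow(19451, Rational(1, 2)))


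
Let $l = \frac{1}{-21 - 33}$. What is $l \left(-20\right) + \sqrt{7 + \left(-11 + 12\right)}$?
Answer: $\frac{10}{27} + 2 \sqrt{2} \approx 3.1988$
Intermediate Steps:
$l = - \frac{1}{54}$ ($l = \frac{1}{-54} = - \frac{1}{54} \approx -0.018519$)
$l \left(-20\right) + \sqrt{7 + \left(-11 + 12\right)} = \left(- \frac{1}{54}\right) \left(-20\right) + \sqrt{7 + \left(-11 + 12\right)} = \frac{10}{27} + \sqrt{7 + 1} = \frac{10}{27} + \sqrt{8} = \frac{10}{27} + 2 \sqrt{2}$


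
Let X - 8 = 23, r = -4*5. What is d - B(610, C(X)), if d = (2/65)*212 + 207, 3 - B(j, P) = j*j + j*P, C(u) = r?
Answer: 23407184/65 ≈ 3.6011e+5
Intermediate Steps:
r = -20
X = 31 (X = 8 + 23 = 31)
C(u) = -20
B(j, P) = 3 - j² - P*j (B(j, P) = 3 - (j*j + j*P) = 3 - (j² + P*j) = 3 + (-j² - P*j) = 3 - j² - P*j)
d = 13879/65 (d = (2*(1/65))*212 + 207 = (2/65)*212 + 207 = 424/65 + 207 = 13879/65 ≈ 213.52)
d - B(610, C(X)) = 13879/65 - (3 - 1*610² - 1*(-20)*610) = 13879/65 - (3 - 1*372100 + 12200) = 13879/65 - (3 - 372100 + 12200) = 13879/65 - 1*(-359897) = 13879/65 + 359897 = 23407184/65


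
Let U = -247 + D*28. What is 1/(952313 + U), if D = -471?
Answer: 1/938878 ≈ 1.0651e-6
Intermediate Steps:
U = -13435 (U = -247 - 471*28 = -247 - 13188 = -13435)
1/(952313 + U) = 1/(952313 - 13435) = 1/938878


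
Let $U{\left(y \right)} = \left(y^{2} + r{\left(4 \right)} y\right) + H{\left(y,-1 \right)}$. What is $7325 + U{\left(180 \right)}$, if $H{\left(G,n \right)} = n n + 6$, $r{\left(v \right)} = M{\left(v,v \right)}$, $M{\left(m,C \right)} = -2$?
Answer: $39372$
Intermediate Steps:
$r{\left(v \right)} = -2$
$H{\left(G,n \right)} = 6 + n^{2}$ ($H{\left(G,n \right)} = n^{2} + 6 = 6 + n^{2}$)
$U{\left(y \right)} = 7 + y^{2} - 2 y$ ($U{\left(y \right)} = \left(y^{2} - 2 y\right) + \left(6 + \left(-1\right)^{2}\right) = \left(y^{2} - 2 y\right) + \left(6 + 1\right) = \left(y^{2} - 2 y\right) + 7 = 7 + y^{2} - 2 y$)
$7325 + U{\left(180 \right)} = 7325 + \left(7 + 180^{2} - 360\right) = 7325 + \left(7 + 32400 - 360\right) = 7325 + 32047 = 39372$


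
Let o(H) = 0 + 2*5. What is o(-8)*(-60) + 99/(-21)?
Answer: -4233/7 ≈ -604.71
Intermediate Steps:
o(H) = 10 (o(H) = 0 + 10 = 10)
o(-8)*(-60) + 99/(-21) = 10*(-60) + 99/(-21) = -600 + 99*(-1/21) = -600 - 33/7 = -4233/7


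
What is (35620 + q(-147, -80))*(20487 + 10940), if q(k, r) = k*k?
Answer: 1798535783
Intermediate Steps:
q(k, r) = k**2
(35620 + q(-147, -80))*(20487 + 10940) = (35620 + (-147)**2)*(20487 + 10940) = (35620 + 21609)*31427 = 57229*31427 = 1798535783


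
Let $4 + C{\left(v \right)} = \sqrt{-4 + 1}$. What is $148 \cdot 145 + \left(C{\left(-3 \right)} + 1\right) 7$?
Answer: $21439 + 7 i \sqrt{3} \approx 21439.0 + 12.124 i$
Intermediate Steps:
$C{\left(v \right)} = -4 + i \sqrt{3}$ ($C{\left(v \right)} = -4 + \sqrt{-4 + 1} = -4 + \sqrt{-3} = -4 + i \sqrt{3}$)
$148 \cdot 145 + \left(C{\left(-3 \right)} + 1\right) 7 = 148 \cdot 145 + \left(\left(-4 + i \sqrt{3}\right) + 1\right) 7 = 21460 + \left(-3 + i \sqrt{3}\right) 7 = 21460 - \left(21 - 7 i \sqrt{3}\right) = 21439 + 7 i \sqrt{3}$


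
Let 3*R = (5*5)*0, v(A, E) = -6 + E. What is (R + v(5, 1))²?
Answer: 25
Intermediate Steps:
R = 0 (R = ((5*5)*0)/3 = (25*0)/3 = (⅓)*0 = 0)
(R + v(5, 1))² = (0 + (-6 + 1))² = (0 - 5)² = (-5)² = 25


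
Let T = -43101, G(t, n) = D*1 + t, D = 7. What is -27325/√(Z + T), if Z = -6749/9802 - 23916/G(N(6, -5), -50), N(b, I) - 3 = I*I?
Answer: 355225*I*√30493281461510/15021320917 ≈ 130.59*I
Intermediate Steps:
N(b, I) = 3 + I² (N(b, I) = 3 + I*I = 3 + I²)
G(t, n) = 7 + t (G(t, n) = 7*1 + t = 7 + t)
Z = -234660847/343070 (Z = -6749/9802 - 23916/(7 + (3 + (-5)²)) = -6749*1/9802 - 23916/(7 + (3 + 25)) = -6749/9802 - 23916/(7 + 28) = -6749/9802 - 23916/35 = -234660847/343070 ≈ -684.00)
-27325/√(Z + T) = -27325/√(-234660847/343070 - 43101) = -27325*(-13*I*√30493281461510/15021320917) = -(-355225)*I*√30493281461510/15021320917 = 355225*I*√30493281461510/15021320917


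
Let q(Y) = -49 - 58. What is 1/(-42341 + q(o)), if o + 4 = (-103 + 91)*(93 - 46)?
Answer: -1/42448 ≈ -2.3558e-5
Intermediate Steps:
o = -568 (o = -4 + (-103 + 91)*(93 - 46) = -4 - 12*47 = -4 - 564 = -568)
q(Y) = -107
1/(-42341 + q(o)) = 1/(-42341 - 107) = 1/(-42448) = -1/42448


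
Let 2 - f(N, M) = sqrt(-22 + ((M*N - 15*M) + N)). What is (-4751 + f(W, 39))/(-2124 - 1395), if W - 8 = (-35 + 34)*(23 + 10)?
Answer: 1583/1173 + I*sqrt(1607)/3519 ≈ 1.3495 + 0.011392*I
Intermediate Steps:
W = -25 (W = 8 + (-35 + 34)*(23 + 10) = 8 - 1*33 = 8 - 33 = -25)
f(N, M) = 2 - sqrt(-22 + N - 15*M + M*N) (f(N, M) = 2 - sqrt(-22 + ((M*N - 15*M) + N)) = 2 - sqrt(-22 + ((-15*M + M*N) + N)) = 2 - sqrt(-22 + (N - 15*M + M*N)) = 2 - sqrt(-22 + N - 15*M + M*N))
(-4751 + f(W, 39))/(-2124 - 1395) = (-4751 + (2 - sqrt(-22 - 25 - 15*39 + 39*(-25))))/(-2124 - 1395) = (-4751 + (2 - sqrt(-22 - 25 - 585 - 975)))/(-3519) = (-4751 + (2 - sqrt(-1607)))*(-1/3519) = (-4751 + (2 - I*sqrt(1607)))*(-1/3519) = (-4749 - I*sqrt(1607))*(-1/3519) = 1583/1173 + I*sqrt(1607)/3519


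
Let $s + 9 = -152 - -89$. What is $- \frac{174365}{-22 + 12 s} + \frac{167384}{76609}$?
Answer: $\frac{13506230509}{67875574} \approx 198.99$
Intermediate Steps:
$s = -72$ ($s = -9 - 63 = -72$)
$- \frac{174365}{-22 + 12 s} + \frac{167384}{76609} = - \frac{174365}{-22 + 12 \left(-72\right)} + \frac{167384}{76609} = - \frac{174365}{-22 - 864} + 167384 \cdot \frac{1}{76609} = - \frac{174365}{-886} + \frac{167384}{76609} = \left(-174365\right) \left(- \frac{1}{886}\right) + \frac{167384}{76609} = \frac{174365}{886} + \frac{167384}{76609} = \frac{13506230509}{67875574}$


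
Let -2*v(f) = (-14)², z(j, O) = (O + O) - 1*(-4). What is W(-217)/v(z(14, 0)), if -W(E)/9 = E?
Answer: -279/14 ≈ -19.929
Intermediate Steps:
W(E) = -9*E
z(j, O) = 4 + 2*O (z(j, O) = 2*O + 4 = 4 + 2*O)
v(f) = -98 (v(f) = -½*(-14)² = -½*196 = -98)
W(-217)/v(z(14, 0)) = -9*(-217)/(-98) = 1953*(-1/98) = -279/14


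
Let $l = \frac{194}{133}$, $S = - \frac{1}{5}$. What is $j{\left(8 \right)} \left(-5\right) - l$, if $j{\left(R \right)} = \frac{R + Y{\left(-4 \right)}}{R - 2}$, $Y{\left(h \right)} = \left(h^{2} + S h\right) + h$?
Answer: $- \frac{7498}{399} \approx -18.792$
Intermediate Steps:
$S = - \frac{1}{5}$ ($S = \left(-1\right) \frac{1}{5} = - \frac{1}{5} \approx -0.2$)
$Y{\left(h \right)} = h^{2} + \frac{4 h}{5}$ ($Y{\left(h \right)} = \left(h^{2} - \frac{h}{5}\right) + h = h^{2} + \frac{4 h}{5}$)
$j{\left(R \right)} = \frac{\frac{64}{5} + R}{-2 + R}$ ($j{\left(R \right)} = \frac{R + \frac{1}{5} \left(-4\right) \left(4 + 5 \left(-4\right)\right)}{R - 2} = \frac{R + \frac{1}{5} \left(-4\right) \left(4 - 20\right)}{-2 + R} = \frac{R + \frac{1}{5} \left(-4\right) \left(-16\right)}{-2 + R} = \frac{R + \frac{64}{5}}{-2 + R} = \frac{\frac{64}{5} + R}{-2 + R}$)
$l = \frac{194}{133}$ ($l = 194 \cdot \frac{1}{133} = \frac{194}{133} \approx 1.4586$)
$j{\left(8 \right)} \left(-5\right) - l = \frac{\frac{64}{5} + 8}{-2 + 8} \left(-5\right) - \frac{194}{133} = \frac{1}{6} \cdot \frac{104}{5} \left(-5\right) - \frac{194}{133} = \frac{52}{15} \left(-5\right) - \frac{194}{133} = - \frac{52}{3} - \frac{194}{133} = - \frac{7498}{399}$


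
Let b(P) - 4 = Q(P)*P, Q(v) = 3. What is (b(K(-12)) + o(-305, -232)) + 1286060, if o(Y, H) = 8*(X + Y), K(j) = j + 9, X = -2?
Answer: 1283599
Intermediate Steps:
K(j) = 9 + j
o(Y, H) = -16 + 8*Y (o(Y, H) = 8*(-2 + Y) = -16 + 8*Y)
b(P) = 4 + 3*P
(b(K(-12)) + o(-305, -232)) + 1286060 = ((4 + 3*(9 - 12)) + (-16 + 8*(-305))) + 1286060 = ((4 + 3*(-3)) + (-16 - 2440)) + 1286060 = ((4 - 9) - 2456) + 1286060 = (-5 - 2456) + 1286060 = -2461 + 1286060 = 1283599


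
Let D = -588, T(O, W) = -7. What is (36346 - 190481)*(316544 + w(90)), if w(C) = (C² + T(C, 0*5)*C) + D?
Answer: -49851266510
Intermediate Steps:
w(C) = -588 + C² - 7*C (w(C) = (C² - 7*C) - 588 = -588 + C² - 7*C)
(36346 - 190481)*(316544 + w(90)) = (36346 - 190481)*(316544 + (-588 + 90² - 7*90)) = -154135*(316544 + (-588 + 8100 - 630)) = -154135*(316544 + 6882) = -154135*323426 = -49851266510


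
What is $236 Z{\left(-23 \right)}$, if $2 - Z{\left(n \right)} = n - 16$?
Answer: $9676$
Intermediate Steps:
$Z{\left(n \right)} = 18 - n$ ($Z{\left(n \right)} = 2 - \left(n - 16\right) = 2 - \left(-16 + n\right) = 18 - n$)
$236 Z{\left(-23 \right)} = 236 \left(18 - -23\right) = 236 \left(18 + 23\right) = 236 \cdot 41 = 9676$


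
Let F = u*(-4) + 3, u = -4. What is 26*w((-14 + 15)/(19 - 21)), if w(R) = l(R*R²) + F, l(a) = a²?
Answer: 15821/32 ≈ 494.41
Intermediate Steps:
F = 19 (F = -4*(-4) + 3 = 16 + 3 = 19)
w(R) = 19 + R⁶ (w(R) = (R*R²)² + 19 = (R³)² + 19 = R⁶ + 19 = 19 + R⁶)
26*w((-14 + 15)/(19 - 21)) = 26*(19 + ((-14 + 15)/(19 - 21))⁶) = 26*(19 + (1/(-2))⁶) = 26*(19 + (1*(-½))⁶) = 26*(19 + (-½)⁶) = 26*(19 + 1/64) = 26*(1217/64) = 15821/32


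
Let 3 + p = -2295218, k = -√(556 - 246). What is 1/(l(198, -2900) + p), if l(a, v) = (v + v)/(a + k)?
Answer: -44635736987/102450198815757327 + 2900*√310/102450198815757327 ≈ -4.3568e-7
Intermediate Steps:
k = -√310 ≈ -17.607
l(a, v) = 2*v/(a - √310) (l(a, v) = (v + v)/(a - √310) = (2*v)/(a - √310) = 2*v/(a - √310))
p = -2295221 (p = -3 - 2295218 = -2295221)
1/(l(198, -2900) + p) = 1/(2*(-2900)/(198 - √310) - 2295221) = 1/(-5800/(198 - √310) - 2295221) = 1/(-2295221 - 5800/(198 - √310))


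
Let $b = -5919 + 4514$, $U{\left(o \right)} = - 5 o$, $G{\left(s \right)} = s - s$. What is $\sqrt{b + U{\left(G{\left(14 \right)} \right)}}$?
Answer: $i \sqrt{1405} \approx 37.483 i$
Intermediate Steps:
$G{\left(s \right)} = 0$
$b = -1405$
$\sqrt{b + U{\left(G{\left(14 \right)} \right)}} = \sqrt{-1405 - 0} = \sqrt{-1405 + 0} = \sqrt{-1405} = i \sqrt{1405}$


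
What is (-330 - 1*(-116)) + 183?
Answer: -31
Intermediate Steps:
(-330 - 1*(-116)) + 183 = (-330 + 116) + 183 = -214 + 183 = -31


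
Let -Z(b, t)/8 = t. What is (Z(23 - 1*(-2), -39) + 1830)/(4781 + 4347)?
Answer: 153/652 ≈ 0.23466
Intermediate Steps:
Z(b, t) = -8*t
(Z(23 - 1*(-2), -39) + 1830)/(4781 + 4347) = (-8*(-39) + 1830)/(4781 + 4347) = (312 + 1830)/9128 = 2142*(1/9128) = 153/652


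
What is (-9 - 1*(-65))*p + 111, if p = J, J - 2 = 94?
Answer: 5487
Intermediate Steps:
J = 96 (J = 2 + 94 = 96)
p = 96
(-9 - 1*(-65))*p + 111 = (-9 - 1*(-65))*96 + 111 = (-9 + 65)*96 + 111 = 56*96 + 111 = 5376 + 111 = 5487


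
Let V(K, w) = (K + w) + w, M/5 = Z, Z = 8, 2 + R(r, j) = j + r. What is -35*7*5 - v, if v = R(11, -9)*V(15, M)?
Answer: -1225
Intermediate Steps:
R(r, j) = -2 + j + r (R(r, j) = -2 + (j + r) = -2 + j + r)
M = 40 (M = 5*8 = 40)
V(K, w) = K + 2*w
v = 0 (v = (-2 - 9 + 11)*(15 + 2*40) = 0*(15 + 80) = 0*95 = 0)
-35*7*5 - v = -35*7*5 - 1*0 = -245*5 + 0 = -1225 + 0 = -1225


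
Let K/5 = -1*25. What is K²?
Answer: 15625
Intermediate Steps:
K = -125 (K = 5*(-1*25) = 5*(-25) = -125)
K² = (-125)² = 15625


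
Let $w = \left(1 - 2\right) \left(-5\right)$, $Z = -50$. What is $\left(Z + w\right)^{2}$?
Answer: $2025$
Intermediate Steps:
$w = 5$ ($w = \left(1 - 2\right) \left(-5\right) = \left(-1\right) \left(-5\right) = 5$)
$\left(Z + w\right)^{2} = \left(-50 + 5\right)^{2} = \left(-45\right)^{2} = 2025$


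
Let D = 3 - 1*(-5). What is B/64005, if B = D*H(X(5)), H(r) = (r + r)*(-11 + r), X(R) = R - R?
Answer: 0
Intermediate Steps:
X(R) = 0
H(r) = 2*r*(-11 + r) (H(r) = (2*r)*(-11 + r) = 2*r*(-11 + r))
D = 8 (D = 3 + 5 = 8)
B = 0 (B = 8*(2*0*(-11 + 0)) = 8*(2*0*(-11)) = 8*0 = 0)
B/64005 = 0/64005 = 0*(1/64005) = 0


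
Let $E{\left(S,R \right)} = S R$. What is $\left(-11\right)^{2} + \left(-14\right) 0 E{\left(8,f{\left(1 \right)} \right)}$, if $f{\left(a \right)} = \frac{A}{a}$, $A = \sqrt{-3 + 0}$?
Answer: $121$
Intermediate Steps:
$A = i \sqrt{3}$ ($A = \sqrt{-3} = i \sqrt{3} \approx 1.732 i$)
$f{\left(a \right)} = \frac{i \sqrt{3}}{a}$
$E{\left(S,R \right)} = R S$
$\left(-11\right)^{2} + \left(-14\right) 0 E{\left(8,f{\left(1 \right)} \right)} = \left(-11\right)^{2} + \left(-14\right) 0 \frac{i \sqrt{3}}{1} \cdot 8 = 121 + 0 i \sqrt{3} \cdot 1 \cdot 8 = 121 + 0 i \sqrt{3} \cdot 8 = 121 + 0 \cdot 8 i \sqrt{3} = 121 + 0 = 121$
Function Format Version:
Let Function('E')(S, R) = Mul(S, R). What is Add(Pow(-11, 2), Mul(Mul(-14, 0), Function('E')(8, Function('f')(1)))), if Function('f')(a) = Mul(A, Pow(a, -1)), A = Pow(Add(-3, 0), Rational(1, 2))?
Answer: 121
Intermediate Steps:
A = Mul(I, Pow(3, Rational(1, 2))) (A = Pow(-3, Rational(1, 2)) = Mul(I, Pow(3, Rational(1, 2))) ≈ Mul(1.7320, I))
Function('f')(a) = Mul(I, Pow(3, Rational(1, 2)), Pow(a, -1)) (Function('f')(a) = Mul(Mul(I, Pow(3, Rational(1, 2))), Pow(a, -1)) = Mul(I, Pow(3, Rational(1, 2)), Pow(a, -1)))
Function('E')(S, R) = Mul(R, S)
Add(Pow(-11, 2), Mul(Mul(-14, 0), Function('E')(8, Function('f')(1)))) = Add(Pow(-11, 2), Mul(Mul(-14, 0), Mul(Mul(I, Pow(3, Rational(1, 2)), Pow(1, -1)), 8))) = Add(121, Mul(0, Mul(Mul(I, Pow(3, Rational(1, 2)), 1), 8))) = Add(121, Mul(0, Mul(Mul(I, Pow(3, Rational(1, 2))), 8))) = Add(121, Mul(0, Mul(8, I, Pow(3, Rational(1, 2))))) = Add(121, 0) = 121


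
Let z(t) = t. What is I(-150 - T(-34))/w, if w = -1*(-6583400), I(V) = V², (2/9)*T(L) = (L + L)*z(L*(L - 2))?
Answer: 35042716809/1645850 ≈ 21292.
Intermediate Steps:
T(L) = 9*L²*(-2 + L) (T(L) = 9*((L + L)*(L*(L - 2)))/2 = 9*((2*L)*(L*(-2 + L)))/2 = 9*(2*L²*(-2 + L))/2 = 9*L²*(-2 + L))
w = 6583400
I(-150 - T(-34))/w = (-150 - 9*(-34)²*(-2 - 34))²/6583400 = (-150 - 9*1156*(-36))²*(1/6583400) = (-150 - 1*(-374544))²*(1/6583400) = (-150 + 374544)²*(1/6583400) = 374394²*(1/6583400) = 140170867236*(1/6583400) = 35042716809/1645850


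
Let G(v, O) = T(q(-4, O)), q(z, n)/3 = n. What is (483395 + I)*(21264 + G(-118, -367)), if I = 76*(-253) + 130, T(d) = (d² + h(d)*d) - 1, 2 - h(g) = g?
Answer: 8849965117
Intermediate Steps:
h(g) = 2 - g
q(z, n) = 3*n
T(d) = -1 + d² + d*(2 - d) (T(d) = (d² + (2 - d)*d) - 1 = (d² + d*(2 - d)) - 1 = -1 + d² + d*(2 - d))
I = -19098 (I = -19228 + 130 = -19098)
G(v, O) = -1 + 6*O (G(v, O) = -1 + 2*(3*O) = -1 + 6*O)
(483395 + I)*(21264 + G(-118, -367)) = (483395 - 19098)*(21264 + (-1 + 6*(-367))) = 464297*(21264 + (-1 - 2202)) = 464297*(21264 - 2203) = 464297*19061 = 8849965117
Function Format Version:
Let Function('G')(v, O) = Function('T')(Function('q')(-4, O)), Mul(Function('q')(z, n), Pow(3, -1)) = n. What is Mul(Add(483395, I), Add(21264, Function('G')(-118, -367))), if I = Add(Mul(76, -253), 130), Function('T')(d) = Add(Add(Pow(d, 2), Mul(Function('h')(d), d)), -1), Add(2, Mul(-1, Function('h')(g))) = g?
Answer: 8849965117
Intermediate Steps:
Function('h')(g) = Add(2, Mul(-1, g))
Function('q')(z, n) = Mul(3, n)
Function('T')(d) = Add(-1, Pow(d, 2), Mul(d, Add(2, Mul(-1, d)))) (Function('T')(d) = Add(Add(Pow(d, 2), Mul(Add(2, Mul(-1, d)), d)), -1) = Add(Add(Pow(d, 2), Mul(d, Add(2, Mul(-1, d)))), -1) = Add(-1, Pow(d, 2), Mul(d, Add(2, Mul(-1, d)))))
I = -19098 (I = Add(-19228, 130) = -19098)
Function('G')(v, O) = Add(-1, Mul(6, O)) (Function('G')(v, O) = Add(-1, Mul(2, Mul(3, O))) = Add(-1, Mul(6, O)))
Mul(Add(483395, I), Add(21264, Function('G')(-118, -367))) = Mul(Add(483395, -19098), Add(21264, Add(-1, Mul(6, -367)))) = Mul(464297, Add(21264, Add(-1, -2202))) = Mul(464297, Add(21264, -2203)) = Mul(464297, 19061) = 8849965117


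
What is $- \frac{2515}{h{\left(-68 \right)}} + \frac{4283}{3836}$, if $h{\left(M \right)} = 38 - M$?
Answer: $- \frac{4596771}{203308} \approx -22.61$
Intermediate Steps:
$- \frac{2515}{h{\left(-68 \right)}} + \frac{4283}{3836} = - \frac{2515}{38 - -68} + \frac{4283}{3836} = - \frac{2515}{38 + 68} + 4283 \cdot \frac{1}{3836} = - \frac{2515}{106} + \frac{4283}{3836} = - \frac{4596771}{203308}$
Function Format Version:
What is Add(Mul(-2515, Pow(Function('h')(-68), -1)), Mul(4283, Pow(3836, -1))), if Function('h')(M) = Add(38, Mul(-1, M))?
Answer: Rational(-4596771, 203308) ≈ -22.610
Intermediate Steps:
Add(Mul(-2515, Pow(Function('h')(-68), -1)), Mul(4283, Pow(3836, -1))) = Add(Mul(-2515, Pow(Add(38, Mul(-1, -68)), -1)), Mul(4283, Pow(3836, -1))) = Add(Mul(-2515, Pow(Add(38, 68), -1)), Mul(4283, Rational(1, 3836))) = Add(Mul(-2515, Pow(106, -1)), Rational(4283, 3836)) = Add(Mul(-2515, Rational(1, 106)), Rational(4283, 3836)) = Add(Rational(-2515, 106), Rational(4283, 3836)) = Rational(-4596771, 203308)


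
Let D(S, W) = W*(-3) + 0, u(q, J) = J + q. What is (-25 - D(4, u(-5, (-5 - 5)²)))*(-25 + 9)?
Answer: -4160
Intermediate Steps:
D(S, W) = -3*W (D(S, W) = -3*W + 0 = -3*W)
(-25 - D(4, u(-5, (-5 - 5)²)))*(-25 + 9) = (-25 - (-3)*((-5 - 5)² - 5))*(-25 + 9) = (-25 - (-3)*((-10)² - 5))*(-16) = (-25 - (-3)*(100 - 5))*(-16) = (-25 - (-3)*95)*(-16) = (-25 - 1*(-285))*(-16) = (-25 + 285)*(-16) = 260*(-16) = -4160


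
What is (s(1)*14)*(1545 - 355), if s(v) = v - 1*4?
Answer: -49980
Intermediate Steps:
s(v) = -4 + v (s(v) = v - 4 = -4 + v)
(s(1)*14)*(1545 - 355) = ((-4 + 1)*14)*(1545 - 355) = -3*14*1190 = -42*1190 = -49980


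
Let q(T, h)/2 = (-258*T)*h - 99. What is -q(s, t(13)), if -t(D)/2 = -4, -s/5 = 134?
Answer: -2765562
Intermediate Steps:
s = -670 (s = -5*134 = -670)
t(D) = 8 (t(D) = -2*(-4) = 8)
q(T, h) = -198 - 516*T*h (q(T, h) = 2*((-258*T)*h - 99) = 2*(-258*T*h - 99) = 2*(-99 - 258*T*h) = -198 - 516*T*h)
-q(s, t(13)) = -(-198 - 516*(-670)*8) = -(-198 + 2765760) = -1*2765562 = -2765562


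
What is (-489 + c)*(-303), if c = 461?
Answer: 8484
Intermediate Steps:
(-489 + c)*(-303) = (-489 + 461)*(-303) = -28*(-303) = 8484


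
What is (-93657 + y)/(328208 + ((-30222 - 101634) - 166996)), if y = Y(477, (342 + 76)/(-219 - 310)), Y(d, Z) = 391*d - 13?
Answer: 92837/29356 ≈ 3.1625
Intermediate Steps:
Y(d, Z) = -13 + 391*d
y = 186494 (y = -13 + 391*477 = -13 + 186507 = 186494)
(-93657 + y)/(328208 + ((-30222 - 101634) - 166996)) = (-93657 + 186494)/(328208 + ((-30222 - 101634) - 166996)) = 92837/(328208 + (-131856 - 166996)) = 92837/(328208 - 298852) = 92837/29356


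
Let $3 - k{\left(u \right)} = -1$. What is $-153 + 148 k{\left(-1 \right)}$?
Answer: $439$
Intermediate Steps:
$k{\left(u \right)} = 4$ ($k{\left(u \right)} = 3 - -1 = 3 + 1 = 4$)
$-153 + 148 k{\left(-1 \right)} = -153 + 148 \cdot 4 = -153 + 592 = 439$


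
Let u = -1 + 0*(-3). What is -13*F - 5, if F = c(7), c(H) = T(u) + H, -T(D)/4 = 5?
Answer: 164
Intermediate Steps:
u = -1 (u = -1 + 0 = -1)
T(D) = -20 (T(D) = -4*5 = -20)
c(H) = -20 + H
F = -13 (F = -20 + 7 = -13)
-13*F - 5 = -13*(-13) - 5 = 169 - 5 = 164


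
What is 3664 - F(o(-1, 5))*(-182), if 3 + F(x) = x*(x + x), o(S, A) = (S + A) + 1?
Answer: 12218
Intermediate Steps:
o(S, A) = 1 + A + S (o(S, A) = (A + S) + 1 = 1 + A + S)
F(x) = -3 + 2*x² (F(x) = -3 + x*(x + x) = -3 + x*(2*x) = -3 + 2*x²)
3664 - F(o(-1, 5))*(-182) = 3664 - (-3 + 2*(1 + 5 - 1)²)*(-182) = 3664 - (-3 + 2*5²)*(-182) = 3664 - (-3 + 2*25)*(-182) = 3664 - (-3 + 50)*(-182) = 3664 - 47*(-182) = 3664 - 1*(-8554) = 3664 + 8554 = 12218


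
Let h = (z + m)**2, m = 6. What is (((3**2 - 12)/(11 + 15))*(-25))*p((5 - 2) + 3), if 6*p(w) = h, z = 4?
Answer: 625/13 ≈ 48.077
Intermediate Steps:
h = 100 (h = (4 + 6)**2 = 10**2 = 100)
p(w) = 50/3 (p(w) = (1/6)*100 = 50/3)
(((3**2 - 12)/(11 + 15))*(-25))*p((5 - 2) + 3) = (((3**2 - 12)/(11 + 15))*(-25))*(50/3) = (((9 - 12)/26)*(-25))*(50/3) = (-3*1/26*(-25))*(50/3) = -3/26*(-25)*(50/3) = (75/26)*(50/3) = 625/13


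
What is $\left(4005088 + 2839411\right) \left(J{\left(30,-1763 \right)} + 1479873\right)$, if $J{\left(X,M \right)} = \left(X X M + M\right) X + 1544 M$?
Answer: $-334669232264411$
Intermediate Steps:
$J{\left(X,M \right)} = 1544 M + X \left(M + M X^{2}\right)$ ($J{\left(X,M \right)} = \left(X^{2} M + M\right) X + 1544 M = \left(M X^{2} + M\right) X + 1544 M = \left(M + M X^{2}\right) X + 1544 M = X \left(M + M X^{2}\right) + 1544 M = 1544 M + X \left(M + M X^{2}\right)$)
$\left(4005088 + 2839411\right) \left(J{\left(30,-1763 \right)} + 1479873\right) = \left(4005088 + 2839411\right) \left(- 1763 \left(1544 + 30 + 30^{3}\right) + 1479873\right) = 6844499 \left(- 1763 \left(1544 + 30 + 27000\right) + 1479873\right) = 6844499 \left(\left(-1763\right) 28574 + 1479873\right) = 6844499 \left(-50375962 + 1479873\right) = 6844499 \left(-48896089\right) = -334669232264411$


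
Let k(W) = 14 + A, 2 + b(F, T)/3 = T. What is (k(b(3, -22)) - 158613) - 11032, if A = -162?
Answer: -169793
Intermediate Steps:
b(F, T) = -6 + 3*T
k(W) = -148 (k(W) = 14 - 162 = -148)
(k(b(3, -22)) - 158613) - 11032 = (-148 - 158613) - 11032 = -158761 - 11032 = -169793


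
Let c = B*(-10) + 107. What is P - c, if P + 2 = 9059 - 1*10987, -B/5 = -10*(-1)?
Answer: -2537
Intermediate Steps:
B = -50 (B = -(-50)*(-1) = -5*10 = -50)
P = -1930 (P = -2 + (9059 - 1*10987) = -2 + (9059 - 10987) = -2 - 1928 = -1930)
c = 607 (c = -50*(-10) + 107 = 500 + 107 = 607)
P - c = -1930 - 1*607 = -1930 - 607 = -2537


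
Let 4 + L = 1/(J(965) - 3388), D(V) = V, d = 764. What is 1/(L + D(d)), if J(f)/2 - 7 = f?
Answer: 1444/1097439 ≈ 0.0013158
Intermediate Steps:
J(f) = 14 + 2*f
L = -5777/1444 (L = -4 + 1/((14 + 2*965) - 3388) = -4 + 1/((14 + 1930) - 3388) = -4 + 1/(1944 - 3388) = -4 + 1/(-1444) = -4 - 1/1444 = -5777/1444 ≈ -4.0007)
1/(L + D(d)) = 1/(-5777/1444 + 764) = 1/(1097439/1444) = 1444/1097439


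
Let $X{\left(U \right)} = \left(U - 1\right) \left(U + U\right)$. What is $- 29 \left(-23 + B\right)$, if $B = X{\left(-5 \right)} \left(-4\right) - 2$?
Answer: $7685$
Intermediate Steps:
$X{\left(U \right)} = 2 U \left(-1 + U\right)$ ($X{\left(U \right)} = \left(-1 + U\right) 2 U = 2 U \left(-1 + U\right)$)
$B = -242$ ($B = 2 \left(-5\right) \left(-1 - 5\right) \left(-4\right) - 2 = 2 \left(-5\right) \left(-6\right) \left(-4\right) - 2 = 60 \left(-4\right) - 2 = -240 - 2 = -242$)
$- 29 \left(-23 + B\right) = - 29 \left(-23 - 242\right) = \left(-29\right) \left(-265\right) = 7685$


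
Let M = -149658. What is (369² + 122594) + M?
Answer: 109097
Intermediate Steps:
(369² + 122594) + M = (369² + 122594) - 149658 = (136161 + 122594) - 149658 = 258755 - 149658 = 109097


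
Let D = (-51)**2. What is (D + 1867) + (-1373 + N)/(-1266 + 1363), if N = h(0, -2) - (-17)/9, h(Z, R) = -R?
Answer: 3888242/873 ≈ 4453.9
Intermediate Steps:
N = 35/9 (N = -1*(-2) - (-17)/9 = 2 - (-17)/9 = 2 - 1*(-17/9) = 2 + 17/9 = 35/9 ≈ 3.8889)
D = 2601
(D + 1867) + (-1373 + N)/(-1266 + 1363) = (2601 + 1867) + (-1373 + 35/9)/(-1266 + 1363) = 4468 - 12322/9/97 = 4468 - 12322/9*1/97 = 4468 - 12322/873 = 3888242/873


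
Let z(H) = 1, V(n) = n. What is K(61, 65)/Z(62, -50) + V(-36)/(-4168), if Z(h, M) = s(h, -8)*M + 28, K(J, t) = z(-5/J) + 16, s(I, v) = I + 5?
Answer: 3046/865381 ≈ 0.0035198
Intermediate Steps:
s(I, v) = 5 + I
K(J, t) = 17 (K(J, t) = 1 + 16 = 17)
Z(h, M) = 28 + M*(5 + h) (Z(h, M) = (5 + h)*M + 28 = M*(5 + h) + 28 = 28 + M*(5 + h))
K(61, 65)/Z(62, -50) + V(-36)/(-4168) = 17/(28 - 50*(5 + 62)) - 36/(-4168) = 17/(28 - 50*67) - 36*(-1/4168) = 17/(28 - 3350) + 9/1042 = 17/(-3322) + 9/1042 = 17*(-1/3322) + 9/1042 = -17/3322 + 9/1042 = 3046/865381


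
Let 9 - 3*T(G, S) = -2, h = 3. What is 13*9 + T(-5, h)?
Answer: 362/3 ≈ 120.67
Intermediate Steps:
T(G, S) = 11/3 (T(G, S) = 3 - 1/3*(-2) = 3 + 2/3 = 11/3)
13*9 + T(-5, h) = 13*9 + 11/3 = 117 + 11/3 = 362/3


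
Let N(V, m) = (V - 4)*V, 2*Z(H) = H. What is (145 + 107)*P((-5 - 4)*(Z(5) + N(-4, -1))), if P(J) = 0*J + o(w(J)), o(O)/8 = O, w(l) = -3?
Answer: -6048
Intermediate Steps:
Z(H) = H/2
N(V, m) = V*(-4 + V) (N(V, m) = (-4 + V)*V = V*(-4 + V))
o(O) = 8*O
P(J) = -24 (P(J) = 0*J + 8*(-3) = 0 - 24 = -24)
(145 + 107)*P((-5 - 4)*(Z(5) + N(-4, -1))) = (145 + 107)*(-24) = 252*(-24) = -6048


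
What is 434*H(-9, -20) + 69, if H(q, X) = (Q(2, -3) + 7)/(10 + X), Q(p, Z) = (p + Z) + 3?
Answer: -1608/5 ≈ -321.60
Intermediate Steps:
Q(p, Z) = 3 + Z + p (Q(p, Z) = (Z + p) + 3 = 3 + Z + p)
H(q, X) = 9/(10 + X) (H(q, X) = ((3 - 3 + 2) + 7)/(10 + X) = (2 + 7)/(10 + X) = 9/(10 + X))
434*H(-9, -20) + 69 = 434*(9/(10 - 20)) + 69 = 434*(9/(-10)) + 69 = 434*(9*(-⅒)) + 69 = 434*(-9/10) + 69 = -1953/5 + 69 = -1608/5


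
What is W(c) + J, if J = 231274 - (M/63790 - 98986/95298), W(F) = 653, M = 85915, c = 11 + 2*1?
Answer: 140989614089161/607905942 ≈ 2.3193e+5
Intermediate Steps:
c = 13 (c = 11 + 2 = 13)
J = 140592651509035/607905942 (J = 231274 - (85915/63790 - 98986/95298) = 231274 - (85915*(1/63790) - 98986*1/95298) = 231274 - (17183/12758 - 49493/47649) = 231274 - 1*187321073/607905942 = 231274 - 187321073/607905942 = 140592651509035/607905942 ≈ 2.3127e+5)
W(c) + J = 653 + 140592651509035/607905942 = 140989614089161/607905942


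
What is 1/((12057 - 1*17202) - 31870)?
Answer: -1/37015 ≈ -2.7016e-5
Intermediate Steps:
1/((12057 - 1*17202) - 31870) = 1/((12057 - 17202) - 31870) = 1/(-5145 - 31870) = 1/(-37015) = -1/37015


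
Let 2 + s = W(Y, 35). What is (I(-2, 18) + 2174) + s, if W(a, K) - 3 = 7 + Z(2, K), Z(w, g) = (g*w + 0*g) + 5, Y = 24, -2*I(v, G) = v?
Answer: 2258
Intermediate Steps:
I(v, G) = -v/2
Z(w, g) = 5 + g*w (Z(w, g) = (g*w + 0) + 5 = g*w + 5 = 5 + g*w)
W(a, K) = 15 + 2*K (W(a, K) = 3 + (7 + (5 + K*2)) = 3 + (7 + (5 + 2*K)) = 3 + (12 + 2*K) = 15 + 2*K)
s = 83 (s = -2 + (15 + 2*35) = -2 + (15 + 70) = -2 + 85 = 83)
(I(-2, 18) + 2174) + s = (-½*(-2) + 2174) + 83 = (1 + 2174) + 83 = 2175 + 83 = 2258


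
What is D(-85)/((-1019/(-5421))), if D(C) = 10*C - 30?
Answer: -4770480/1019 ≈ -4681.5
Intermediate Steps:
D(C) = -30 + 10*C
D(-85)/((-1019/(-5421))) = (-30 + 10*(-85))/((-1019/(-5421))) = (-30 - 850)/((-1019*(-1/5421))) = -880/1019/5421 = -880*5421/1019 = -4770480/1019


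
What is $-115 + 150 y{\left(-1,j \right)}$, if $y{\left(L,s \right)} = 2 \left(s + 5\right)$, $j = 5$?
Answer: $2885$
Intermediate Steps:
$y{\left(L,s \right)} = 10 + 2 s$ ($y{\left(L,s \right)} = 2 \left(5 + s\right) = 10 + 2 s$)
$-115 + 150 y{\left(-1,j \right)} = -115 + 150 \left(10 + 2 \cdot 5\right) = -115 + 150 \left(10 + 10\right) = -115 + 150 \cdot 20 = -115 + 3000 = 2885$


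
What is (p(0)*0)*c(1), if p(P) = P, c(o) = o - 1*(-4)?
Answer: 0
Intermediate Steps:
c(o) = 4 + o (c(o) = o + 4 = 4 + o)
(p(0)*0)*c(1) = (0*0)*(4 + 1) = 0*5 = 0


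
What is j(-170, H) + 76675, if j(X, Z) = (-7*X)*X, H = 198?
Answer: -125625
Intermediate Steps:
j(X, Z) = -7*X²
j(-170, H) + 76675 = -7*(-170)² + 76675 = -7*28900 + 76675 = -202300 + 76675 = -125625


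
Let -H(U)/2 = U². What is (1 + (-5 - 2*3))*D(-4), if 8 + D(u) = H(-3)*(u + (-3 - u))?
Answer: -460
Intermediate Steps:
H(U) = -2*U²
D(u) = 46 (D(u) = -8 + (-2*(-3)²)*(u + (-3 - u)) = -8 - 2*9*(-3) = -8 - 18*(-3) = -8 + 54 = 46)
(1 + (-5 - 2*3))*D(-4) = (1 + (-5 - 2*3))*46 = (1 + (-5 - 6))*46 = (1 - 11)*46 = -10*46 = -460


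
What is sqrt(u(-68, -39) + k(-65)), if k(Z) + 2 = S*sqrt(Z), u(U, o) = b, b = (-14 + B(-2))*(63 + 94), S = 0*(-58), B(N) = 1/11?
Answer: I*sqrt(264473)/11 ≈ 46.752*I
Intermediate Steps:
B(N) = 1/11
S = 0
b = -24021/11 (b = (-14 + 1/11)*(63 + 94) = -153/11*157 = -24021/11 ≈ -2183.7)
u(U, o) = -24021/11
k(Z) = -2 (k(Z) = -2 + 0*sqrt(Z) = -2 + 0 = -2)
sqrt(u(-68, -39) + k(-65)) = sqrt(-24021/11 - 2) = sqrt(-24043/11) = I*sqrt(264473)/11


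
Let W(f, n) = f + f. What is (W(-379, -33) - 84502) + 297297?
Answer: 212037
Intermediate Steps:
W(f, n) = 2*f
(W(-379, -33) - 84502) + 297297 = (2*(-379) - 84502) + 297297 = (-758 - 84502) + 297297 = -85260 + 297297 = 212037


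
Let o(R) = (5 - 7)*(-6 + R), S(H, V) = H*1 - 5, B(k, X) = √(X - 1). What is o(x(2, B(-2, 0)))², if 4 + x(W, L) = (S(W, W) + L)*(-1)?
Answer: 192 + 56*I ≈ 192.0 + 56.0*I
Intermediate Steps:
B(k, X) = √(-1 + X)
S(H, V) = -5 + H (S(H, V) = H - 5 = -5 + H)
x(W, L) = 1 - L - W (x(W, L) = -4 + ((-5 + W) + L)*(-1) = -4 + (-5 + L + W)*(-1) = -4 + (5 - L - W) = 1 - L - W)
o(R) = 12 - 2*R (o(R) = -2*(-6 + R) = 12 - 2*R)
o(x(2, B(-2, 0)))² = (12 - 2*(1 - √(-1 + 0) - 1*2))² = (12 - 2*(1 - √(-1) - 2))² = (12 - 2*(1 - I - 2))² = (12 - 2*(-1 - I))² = (12 + (2 + 2*I))² = (14 + 2*I)²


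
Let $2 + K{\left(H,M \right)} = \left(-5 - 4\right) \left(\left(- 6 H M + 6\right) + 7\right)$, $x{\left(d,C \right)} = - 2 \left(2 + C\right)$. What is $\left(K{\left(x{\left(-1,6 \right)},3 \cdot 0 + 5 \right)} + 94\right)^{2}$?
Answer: $18879025$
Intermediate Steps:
$x{\left(d,C \right)} = -4 - 2 C$
$K{\left(H,M \right)} = -119 + 54 H M$ ($K{\left(H,M \right)} = -2 + \left(-5 - 4\right) \left(\left(- 6 H M + 6\right) + 7\right) = -2 - 9 \left(\left(- 6 H M + 6\right) + 7\right) = -2 - 9 \left(\left(6 - 6 H M\right) + 7\right) = -2 - 9 \left(13 - 6 H M\right) = -2 + \left(-117 + 54 H M\right) = -119 + 54 H M$)
$\left(K{\left(x{\left(-1,6 \right)},3 \cdot 0 + 5 \right)} + 94\right)^{2} = \left(\left(-119 + 54 \left(-4 - 12\right) \left(3 \cdot 0 + 5\right)\right) + 94\right)^{2} = \left(\left(-119 + 54 \left(-4 - 12\right) \left(0 + 5\right)\right) + 94\right)^{2} = \left(\left(-119 + 54 \left(-16\right) 5\right) + 94\right)^{2} = \left(\left(-119 - 4320\right) + 94\right)^{2} = \left(-4439 + 94\right)^{2} = \left(-4345\right)^{2} = 18879025$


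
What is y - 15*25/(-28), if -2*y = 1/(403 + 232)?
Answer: 238111/17780 ≈ 13.392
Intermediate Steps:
y = -1/1270 (y = -1/(2*(403 + 232)) = -½/635 = -½*1/635 = -1/1270 ≈ -0.00078740)
y - 15*25/(-28) = -1/1270 - 15*25/(-28) = -1/1270 - 15*25*(-1/28) = -1/1270 - 15*(-25)/28 = -1/1270 - 1*(-375/28) = -1/1270 + 375/28 = 238111/17780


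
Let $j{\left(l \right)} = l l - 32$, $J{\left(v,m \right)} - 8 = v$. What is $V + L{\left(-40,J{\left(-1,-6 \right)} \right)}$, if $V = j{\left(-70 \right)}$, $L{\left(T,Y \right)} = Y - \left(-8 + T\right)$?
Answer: $4923$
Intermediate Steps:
$J{\left(v,m \right)} = 8 + v$
$j{\left(l \right)} = -32 + l^{2}$ ($j{\left(l \right)} = l^{2} - 32 = -32 + l^{2}$)
$L{\left(T,Y \right)} = 8 + Y - T$ ($L{\left(T,Y \right)} = Y - \left(-8 + T\right) = 8 + Y - T$)
$V = 4868$ ($V = -32 + \left(-70\right)^{2} = -32 + 4900 = 4868$)
$V + L{\left(-40,J{\left(-1,-6 \right)} \right)} = 4868 + \left(8 + \left(8 - 1\right) - -40\right) = 4868 + \left(8 + 7 + 40\right) = 4868 + 55 = 4923$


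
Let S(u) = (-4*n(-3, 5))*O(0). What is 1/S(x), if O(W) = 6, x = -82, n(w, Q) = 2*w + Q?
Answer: 1/24 ≈ 0.041667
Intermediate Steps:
n(w, Q) = Q + 2*w
S(u) = 24 (S(u) = -4*(5 + 2*(-3))*6 = -4*(5 - 6)*6 = -4*(-1)*6 = 4*6 = 24)
1/S(x) = 1/24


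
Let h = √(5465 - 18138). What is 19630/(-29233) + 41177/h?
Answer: -19630/29233 - 41177*I*√12673/12673 ≈ -0.6715 - 365.78*I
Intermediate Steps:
h = I*√12673 (h = √(-12673) = I*√12673 ≈ 112.57*I)
19630/(-29233) + 41177/h = 19630/(-29233) + 41177/((I*√12673)) = 19630*(-1/29233) + 41177*(-I*√12673/12673) = -19630/29233 - 41177*I*√12673/12673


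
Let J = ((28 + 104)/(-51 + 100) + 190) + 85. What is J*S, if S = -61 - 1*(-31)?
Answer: -408210/49 ≈ -8330.8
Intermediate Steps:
J = 13607/49 (J = (132/49 + 190) + 85 = 9442/49 + 85 = 13607/49 ≈ 277.69)
S = -30 (S = -61 + 31 = -30)
J*S = (13607/49)*(-30) = -408210/49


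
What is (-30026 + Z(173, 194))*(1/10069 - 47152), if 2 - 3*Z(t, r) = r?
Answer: 14285934223830/10069 ≈ 1.4188e+9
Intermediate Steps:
Z(t, r) = ⅔ - r/3
(-30026 + Z(173, 194))*(1/10069 - 47152) = (-30026 + (⅔ - ⅓*194))*(1/10069 - 47152) = (-30026 + (⅔ - 194/3))*(1/10069 - 47152) = (-30026 - 64)*(-474773487/10069) = -30090*(-474773487/10069) = 14285934223830/10069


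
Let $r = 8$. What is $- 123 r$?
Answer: $-984$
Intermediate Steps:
$- 123 r = \left(-123\right) 8 = -984$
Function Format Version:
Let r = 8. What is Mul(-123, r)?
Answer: -984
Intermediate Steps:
Mul(-123, r) = Mul(-123, 8) = -984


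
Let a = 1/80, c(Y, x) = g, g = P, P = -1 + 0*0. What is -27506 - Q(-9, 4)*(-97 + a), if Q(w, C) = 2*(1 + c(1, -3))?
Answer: -27506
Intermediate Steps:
P = -1 (P = -1 + 0 = -1)
g = -1
c(Y, x) = -1
Q(w, C) = 0 (Q(w, C) = 2*(1 - 1) = 2*0 = 0)
a = 1/80 ≈ 0.012500
-27506 - Q(-9, 4)*(-97 + a) = -27506 - 0*(-97 + 1/80) = -27506 - 0*(-7759)/80 = -27506 - 1*0 = -27506 + 0 = -27506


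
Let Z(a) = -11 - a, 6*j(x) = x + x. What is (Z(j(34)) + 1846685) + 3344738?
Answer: 15574202/3 ≈ 5.1914e+6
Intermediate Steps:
j(x) = x/3 (j(x) = (x + x)/6 = (2*x)/6 = x/3)
(Z(j(34)) + 1846685) + 3344738 = ((-11 - 34/3) + 1846685) + 3344738 = (-67/3 + 1846685) + 3344738 = 5539988/3 + 3344738 = 15574202/3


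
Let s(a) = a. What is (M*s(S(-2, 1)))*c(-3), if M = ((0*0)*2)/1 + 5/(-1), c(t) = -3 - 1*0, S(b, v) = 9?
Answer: 135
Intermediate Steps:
c(t) = -3 (c(t) = -3 + 0 = -3)
M = -5 (M = (0*2)*1 + 5*(-1) = 0*1 - 5 = 0 - 5 = -5)
(M*s(S(-2, 1)))*c(-3) = -5*9*(-3) = -45*(-3) = 135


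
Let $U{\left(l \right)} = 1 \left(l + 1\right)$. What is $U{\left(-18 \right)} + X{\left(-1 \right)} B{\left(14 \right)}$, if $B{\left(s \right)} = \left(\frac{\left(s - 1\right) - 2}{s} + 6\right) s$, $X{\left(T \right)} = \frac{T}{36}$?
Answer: $- \frac{707}{36} \approx -19.639$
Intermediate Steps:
$X{\left(T \right)} = \frac{T}{36}$ ($X{\left(T \right)} = T \frac{1}{36} = \frac{T}{36}$)
$B{\left(s \right)} = s \left(6 + \frac{-3 + s}{s}\right)$ ($B{\left(s \right)} = \left(\frac{\left(-1 + s\right) - 2}{s} + 6\right) s = \left(\frac{-3 + s}{s} + 6\right) s = \left(6 + \frac{-3 + s}{s}\right) s = s \left(6 + \frac{-3 + s}{s}\right)$)
$U{\left(l \right)} = 1 + l$ ($U{\left(l \right)} = 1 \left(1 + l\right) = 1 + l$)
$U{\left(-18 \right)} + X{\left(-1 \right)} B{\left(14 \right)} = \left(1 - 18\right) + \frac{1}{36} \left(-1\right) \left(-3 + 7 \cdot 14\right) = -17 - \frac{-3 + 98}{36} = -17 - \frac{95}{36} = - \frac{707}{36}$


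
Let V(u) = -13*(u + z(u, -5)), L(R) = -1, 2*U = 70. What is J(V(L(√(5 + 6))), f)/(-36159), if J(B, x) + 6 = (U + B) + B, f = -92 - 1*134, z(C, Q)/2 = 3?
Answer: 101/36159 ≈ 0.0027932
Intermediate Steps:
U = 35 (U = (½)*70 = 35)
z(C, Q) = 6 (z(C, Q) = 2*3 = 6)
V(u) = -78 - 13*u (V(u) = -13*(u + 6) = -13*(6 + u) = -78 - 13*u)
f = -226 (f = -92 - 134 = -226)
J(B, x) = 29 + 2*B (J(B, x) = -6 + ((35 + B) + B) = -6 + (35 + 2*B) = 29 + 2*B)
J(V(L(√(5 + 6))), f)/(-36159) = (29 + 2*(-78 - 13*(-1)))/(-36159) = (29 + 2*(-78 + 13))*(-1/36159) = (29 + 2*(-65))*(-1/36159) = (29 - 130)*(-1/36159) = -101*(-1/36159) = 101/36159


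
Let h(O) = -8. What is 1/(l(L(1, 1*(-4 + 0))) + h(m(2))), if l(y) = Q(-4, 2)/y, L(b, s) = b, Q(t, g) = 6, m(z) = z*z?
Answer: -1/2 ≈ -0.50000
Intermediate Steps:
m(z) = z**2
l(y) = 6/y
1/(l(L(1, 1*(-4 + 0))) + h(m(2))) = 1/(6/1 - 8) = 1/(6*1 - 8) = 1/(6 - 8) = 1/(-2) = -1/2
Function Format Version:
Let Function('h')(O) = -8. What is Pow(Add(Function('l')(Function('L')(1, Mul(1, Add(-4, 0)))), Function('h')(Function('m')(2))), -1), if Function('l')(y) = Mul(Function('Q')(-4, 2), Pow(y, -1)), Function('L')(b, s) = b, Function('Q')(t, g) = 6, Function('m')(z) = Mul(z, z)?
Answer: Rational(-1, 2) ≈ -0.50000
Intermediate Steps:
Function('m')(z) = Pow(z, 2)
Function('l')(y) = Mul(6, Pow(y, -1))
Pow(Add(Function('l')(Function('L')(1, Mul(1, Add(-4, 0)))), Function('h')(Function('m')(2))), -1) = Pow(Add(Mul(6, Pow(1, -1)), -8), -1) = Pow(Add(Mul(6, 1), -8), -1) = Pow(Add(6, -8), -1) = Pow(-2, -1) = Rational(-1, 2)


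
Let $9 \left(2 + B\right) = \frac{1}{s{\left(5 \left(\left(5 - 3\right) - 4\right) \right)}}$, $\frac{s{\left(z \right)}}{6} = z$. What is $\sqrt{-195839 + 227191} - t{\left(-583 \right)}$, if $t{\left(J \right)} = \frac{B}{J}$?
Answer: $- \frac{1081}{314820} + 2 \sqrt{7838} \approx 177.06$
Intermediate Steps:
$s{\left(z \right)} = 6 z$
$B = - \frac{1081}{540}$ ($B = -2 + \frac{1}{9 \cdot 6 \cdot 5 \left(\left(5 - 3\right) - 4\right)} = -2 + \frac{1}{9 \cdot 6 \cdot 5 \left(2 - 4\right)} = -2 + \frac{1}{9 \cdot 6 \cdot 5 \left(-2\right)} = -2 + \frac{1}{9 \cdot 6 \left(-10\right)} = -2 + \frac{1}{9 \left(-60\right)} = -2 + \frac{1}{9} \left(- \frac{1}{60}\right) = -2 - \frac{1}{540} = - \frac{1081}{540} \approx -2.0019$)
$t{\left(J \right)} = - \frac{1081}{540 J}$
$\sqrt{-195839 + 227191} - t{\left(-583 \right)} = \sqrt{-195839 + 227191} - - \frac{1081}{540 \left(-583\right)} = \sqrt{31352} - \left(- \frac{1081}{540}\right) \left(- \frac{1}{583}\right) = 2 \sqrt{7838} - \frac{1081}{314820} = - \frac{1081}{314820} + 2 \sqrt{7838}$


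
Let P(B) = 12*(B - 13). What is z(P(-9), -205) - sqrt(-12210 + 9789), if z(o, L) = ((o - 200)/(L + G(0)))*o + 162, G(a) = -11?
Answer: -3646/9 - 3*I*sqrt(269) ≈ -405.11 - 49.204*I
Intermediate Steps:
P(B) = -156 + 12*B (P(B) = 12*(-13 + B) = -156 + 12*B)
z(o, L) = 162 + o*(-200 + o)/(-11 + L) (z(o, L) = ((o - 200)/(L - 11))*o + 162 = ((-200 + o)/(-11 + L))*o + 162 = o*(-200 + o)/(-11 + L) + 162 = 162 + o*(-200 + o)/(-11 + L))
z(P(-9), -205) - sqrt(-12210 + 9789) = (-1782 + (-156 + 12*(-9))**2 - 200*(-156 + 12*(-9)) + 162*(-205))/(-11 - 205) - sqrt(-12210 + 9789) = (-1782 + (-156 - 108)**2 - 200*(-156 - 108) - 33210)/(-216) - sqrt(-2421) = -(-1782 + (-264)**2 - 200*(-264) - 33210)/216 - 3*I*sqrt(269) = -(-1782 + 69696 + 52800 - 33210)/216 - 3*I*sqrt(269) = -1/216*87504 - 3*I*sqrt(269) = -3646/9 - 3*I*sqrt(269)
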